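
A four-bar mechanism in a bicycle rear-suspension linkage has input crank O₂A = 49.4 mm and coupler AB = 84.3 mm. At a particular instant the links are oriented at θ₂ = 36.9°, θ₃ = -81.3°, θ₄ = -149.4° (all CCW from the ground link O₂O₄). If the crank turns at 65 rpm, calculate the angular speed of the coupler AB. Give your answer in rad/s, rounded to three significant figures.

ω₂ = 6.807 rad/s (from 65 rpm).
Differentiating the loop-closure r₂e^{iθ₂}+r₃e^{iθ₃}=r₁+r₄e^{iθ₄} gives r₂ω₂e^{iθ₂}+r₃ω₃e^{iθ₃}=r₄ω₄e^{iθ₄}.
Eliminating the other unknown: ω₃ = r₂ω₂ sin(θ₄−θ₂) / [r₃ sin(θ₃−θ₄)].
Numerator sine = +0.10973; denominator sine = +0.92784.
Result = 0.0494·6.807·(+0.10973) / (0.0843·(+0.92784)) = +0.47175 rad/s; magnitude 0.47175 rad/s.

0.472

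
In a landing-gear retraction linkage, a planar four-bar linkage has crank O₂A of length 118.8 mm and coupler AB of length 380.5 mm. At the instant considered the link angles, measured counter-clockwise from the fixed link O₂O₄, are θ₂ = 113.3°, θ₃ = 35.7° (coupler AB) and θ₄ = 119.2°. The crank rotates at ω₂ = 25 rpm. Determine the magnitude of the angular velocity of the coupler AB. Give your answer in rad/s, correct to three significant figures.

0.0846

ω₂ = 2.618 rad/s (from 25 rpm).
Differentiating the loop-closure r₂e^{iθ₂}+r₃e^{iθ₃}=r₁+r₄e^{iθ₄} gives r₂ω₂e^{iθ₂}+r₃ω₃e^{iθ₃}=r₄ω₄e^{iθ₄}.
Eliminating the other unknown: ω₃ = r₂ω₂ sin(θ₄−θ₂) / [r₃ sin(θ₃−θ₄)].
Numerator sine = +0.10279; denominator sine = -0.99357.
Result = 0.1188·2.618·(+0.10279) / (0.3805·(-0.99357)) = -0.084565 rad/s; magnitude 0.084565 rad/s.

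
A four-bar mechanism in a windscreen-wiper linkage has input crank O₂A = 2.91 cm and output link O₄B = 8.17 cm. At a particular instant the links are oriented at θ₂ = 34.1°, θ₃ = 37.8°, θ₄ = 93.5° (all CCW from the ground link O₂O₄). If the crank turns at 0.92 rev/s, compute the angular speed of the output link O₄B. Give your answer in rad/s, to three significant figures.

0.161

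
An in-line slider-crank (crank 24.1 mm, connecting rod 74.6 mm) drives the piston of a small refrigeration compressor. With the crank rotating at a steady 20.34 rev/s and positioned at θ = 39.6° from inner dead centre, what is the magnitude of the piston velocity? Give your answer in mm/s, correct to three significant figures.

2460

ω = 2π·20.3 = 127.8 rad/s
For an in-line slider-crank, x = r cosθ + √(L² − r² sin²θ), so v = −rω sinθ·[1 + r cosθ/√(L² − r² sin²θ)].
With r = 0.0241 m, L = 0.0746 m, θ = 39.6°: √(L² − r² sin²θ) = 0.073001 m.
v = −0.0241·127.8·0.63742·[1 + 0.0241·0.77051/0.073001] = -2.4626 m/s.
|v| = 2.4626 m/s = 2462.6 mm/s.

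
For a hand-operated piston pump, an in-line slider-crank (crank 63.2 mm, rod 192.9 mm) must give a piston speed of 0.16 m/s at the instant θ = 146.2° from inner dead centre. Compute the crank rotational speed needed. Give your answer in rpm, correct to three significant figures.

60.1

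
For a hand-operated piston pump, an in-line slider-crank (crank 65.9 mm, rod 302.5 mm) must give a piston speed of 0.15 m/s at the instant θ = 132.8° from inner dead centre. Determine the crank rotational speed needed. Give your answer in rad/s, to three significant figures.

3.65

For an in-line slider-crank, |v_piston| = rω|sinθ|·[1 + r cosθ/√(L² − r² sin²θ)].
With r = 0.0659 m, L = 0.3025 m, θ = 132.8°: the bracketed kinematic factor |dx/dθ| = 0.041103 m.
ω = v/|dx/dθ| = 0.15/0.041103 = 3.6494 rad/s.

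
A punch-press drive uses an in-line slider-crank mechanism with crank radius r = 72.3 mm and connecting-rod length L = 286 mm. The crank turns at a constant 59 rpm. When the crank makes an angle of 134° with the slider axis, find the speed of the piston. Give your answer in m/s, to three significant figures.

ω = 2π·59/60 = 6.178 rad/s
For an in-line slider-crank, x = r cosθ + √(L² − r² sin²θ), so v = −rω sinθ·[1 + r cosθ/√(L² − r² sin²θ)].
With r = 0.0723 m, L = 0.286 m, θ = 134°: √(L² − r² sin²θ) = 0.28123 m.
v = −0.0723·6.178·0.71934·[1 + 0.0723·-0.69466/0.28123] = -0.26395 m/s.
|v| = 0.26395 m/s.

0.264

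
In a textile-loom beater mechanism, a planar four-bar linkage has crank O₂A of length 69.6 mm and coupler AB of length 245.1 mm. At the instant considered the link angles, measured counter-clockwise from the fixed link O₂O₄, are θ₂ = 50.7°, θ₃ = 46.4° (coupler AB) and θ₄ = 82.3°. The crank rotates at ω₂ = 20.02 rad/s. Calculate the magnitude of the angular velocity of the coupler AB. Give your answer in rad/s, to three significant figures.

ω₂ = 20.02 rad/s
Differentiating the loop-closure r₂e^{iθ₂}+r₃e^{iθ₃}=r₁+r₄e^{iθ₄} gives r₂ω₂e^{iθ₂}+r₃ω₃e^{iθ₃}=r₄ω₄e^{iθ₄}.
Eliminating the other unknown: ω₃ = r₂ω₂ sin(θ₄−θ₂) / [r₃ sin(θ₃−θ₄)].
Numerator sine = +0.52399; denominator sine = -0.58637.
Result = 0.0696·20.02·(+0.52399) / (0.2451·(-0.58637)) = -5.0801 rad/s; magnitude 5.0801 rad/s.

5.08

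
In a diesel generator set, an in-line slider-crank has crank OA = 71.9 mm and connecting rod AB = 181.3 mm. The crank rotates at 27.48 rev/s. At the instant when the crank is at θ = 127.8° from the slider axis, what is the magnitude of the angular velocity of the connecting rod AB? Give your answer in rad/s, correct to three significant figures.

ω = 172.7 rad/s (converted from 27.48 rev/s).
The rod makes angle φ with the slider axis where L sinφ = r sinθ; differentiating, L cosφ·φ̇ = r ω cosθ.
L cosφ = √(L² − r² sin²θ) = 0.17217 m.
|ω_rod| = r ω |cosθ| / √(L² − r² sin²θ) = 0.0719·172.7·0.61291/0.17217 = 44.194 rad/s.

44.2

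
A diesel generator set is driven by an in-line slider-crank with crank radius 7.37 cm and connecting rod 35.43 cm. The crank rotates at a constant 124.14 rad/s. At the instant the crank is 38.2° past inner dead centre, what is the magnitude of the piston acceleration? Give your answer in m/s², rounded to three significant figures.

ω = 124.1 rad/s
x(θ) = r cosθ + √(L² − r² sin²θ); with ω constant, a = ω²·d²x/dθ².
d²x/dθ² = −r cosθ − r²(cos2θ)/√u − r⁴ sin²2θ/(4u^{3/2}),  u = L² − r² sin²θ = 0.123451 m².
Substituting r = 0.0737 m, L = 0.3543 m, θ = 38.2°: d²x/dθ² = -0.061713 m.
a = ω²·d²x/dθ² = (124.1)²·(-0.061713) = -951.05 m/s²;  |a| = 951.05 m/s².

951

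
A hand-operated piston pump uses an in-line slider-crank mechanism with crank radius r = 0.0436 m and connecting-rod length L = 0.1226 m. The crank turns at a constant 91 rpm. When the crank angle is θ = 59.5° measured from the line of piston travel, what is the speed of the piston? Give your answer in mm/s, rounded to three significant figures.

426

ω = 2π·91/60 = 9.529 rad/s
For an in-line slider-crank, x = r cosθ + √(L² − r² sin²θ), so v = −rω sinθ·[1 + r cosθ/√(L² − r² sin²θ)].
With r = 0.0436 m, L = 0.1226 m, θ = 59.5°: √(L² − r² sin²θ) = 0.1167 m.
v = −0.0436·9.529·0.86163·[1 + 0.0436·0.50754/0.1167] = -0.42588 m/s.
|v| = 0.42588 m/s = 425.88 mm/s.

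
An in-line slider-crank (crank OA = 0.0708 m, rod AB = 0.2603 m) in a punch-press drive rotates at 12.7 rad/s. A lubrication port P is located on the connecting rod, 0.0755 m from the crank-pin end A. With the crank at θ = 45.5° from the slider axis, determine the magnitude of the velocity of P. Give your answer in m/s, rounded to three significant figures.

0.812

ω = 12.7 rad/s.  Crank-pin speed |V_A| = rω = 0.89916 m/s, perpendicular to OA.
Rod angle: sinφ = −(r/L) sinθ ⇒ φ = -11.186°; ω_rod = −rω cosθ/√(L²−r²sin²θ) = -2.4681 rad/s.
V_P = V_A + ω_rod × AP, with AP = 0.0755 m along the rod.
Components: V_Px = −rω sinθ − a·ω_rod·sinφ = -0.67748 m/s;  V_Py = rω cosθ + a·ω_rod·cosφ = +0.44743 m/s.
|V_P| = √(V_Px² + V_Py²) = 0.81189 m/s.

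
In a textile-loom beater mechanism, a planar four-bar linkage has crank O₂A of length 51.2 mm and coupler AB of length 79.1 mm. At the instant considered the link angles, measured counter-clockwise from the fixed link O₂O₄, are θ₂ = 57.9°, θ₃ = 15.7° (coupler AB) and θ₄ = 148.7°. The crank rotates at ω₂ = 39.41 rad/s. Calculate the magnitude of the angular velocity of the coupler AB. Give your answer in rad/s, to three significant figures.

ω₂ = 39.41 rad/s
Differentiating the loop-closure r₂e^{iθ₂}+r₃e^{iθ₃}=r₁+r₄e^{iθ₄} gives r₂ω₂e^{iθ₂}+r₃ω₃e^{iθ₃}=r₄ω₄e^{iθ₄}.
Eliminating the other unknown: ω₃ = r₂ω₂ sin(θ₄−θ₂) / [r₃ sin(θ₃−θ₄)].
Numerator sine = +0.99990; denominator sine = -0.73135.
Result = 0.0512·39.41·(+0.99990) / (0.0791·(-0.73135)) = -34.876 rad/s; magnitude 34.876 rad/s.

34.9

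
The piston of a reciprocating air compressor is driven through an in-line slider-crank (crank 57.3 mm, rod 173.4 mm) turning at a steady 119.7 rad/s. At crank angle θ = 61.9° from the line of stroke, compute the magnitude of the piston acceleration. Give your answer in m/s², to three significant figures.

235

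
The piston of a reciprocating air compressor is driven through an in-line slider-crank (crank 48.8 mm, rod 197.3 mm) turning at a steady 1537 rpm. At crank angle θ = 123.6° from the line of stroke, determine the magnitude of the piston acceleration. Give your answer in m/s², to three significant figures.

819

ω = 2π·1537/60 = 161 rad/s
x(θ) = r cosθ + √(L² − r² sin²θ); with ω constant, a = ω²·d²x/dθ².
d²x/dθ² = −r cosθ − r²(cos2θ)/√u − r⁴ sin²2θ/(4u^{3/2}),  u = L² − r² sin²θ = 0.0372751 m².
Substituting r = 0.0488 m, L = 0.1973 m, θ = 123.6°: d²x/dθ² = +0.031618 m.
a = ω²·d²x/dθ² = (161)²·(+0.031618) = +819.1 m/s²;  |a| = 819.1 m/s².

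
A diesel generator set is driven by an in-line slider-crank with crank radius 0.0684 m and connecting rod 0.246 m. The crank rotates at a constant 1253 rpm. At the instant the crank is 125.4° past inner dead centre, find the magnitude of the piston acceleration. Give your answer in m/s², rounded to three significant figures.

ω = 2π·1253/60 = 131.2 rad/s
x(θ) = r cosθ + √(L² − r² sin²θ); with ω constant, a = ω²·d²x/dθ².
d²x/dθ² = −r cosθ − r²(cos2θ)/√u − r⁴ sin²2θ/(4u^{3/2}),  u = L² − r² sin²θ = 0.0574074 m².
Substituting r = 0.0684 m, L = 0.246 m, θ = 125.4°: d²x/dθ² = +0.04569 m.
a = ω²·d²x/dθ² = (131.2)²·(+0.04569) = +786.64 m/s²;  |a| = 786.64 m/s².

787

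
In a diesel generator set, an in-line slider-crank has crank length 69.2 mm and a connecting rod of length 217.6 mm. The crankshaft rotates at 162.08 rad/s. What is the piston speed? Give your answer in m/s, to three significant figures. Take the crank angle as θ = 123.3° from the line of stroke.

ω = 162.1 rad/s
For an in-line slider-crank, x = r cosθ + √(L² − r² sin²θ), so v = −rω sinθ·[1 + r cosθ/√(L² − r² sin²θ)].
With r = 0.0692 m, L = 0.2176 m, θ = 123.3°: √(L² − r² sin²θ) = 0.20977 m.
v = −0.0692·162.1·0.83581·[1 + 0.0692·-0.54902/0.20977] = -7.6766 m/s.
|v| = 7.6766 m/s.

7.68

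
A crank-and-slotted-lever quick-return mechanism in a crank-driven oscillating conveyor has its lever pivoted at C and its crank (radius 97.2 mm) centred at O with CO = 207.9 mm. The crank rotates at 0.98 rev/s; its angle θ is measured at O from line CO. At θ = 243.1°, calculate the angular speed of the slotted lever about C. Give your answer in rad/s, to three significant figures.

ω = 6.158 rad/s (from 0.98 rev/s).
Crank pin A relative to C: A = (d + r cosθ, r sinθ); lever angle φ = atan2(r sinθ, d + r cosθ).
Differentiating tanφ: φ̇ = rω(d cosθ + r)/(d² + r² + 2dr cosθ).
d² + r² + 2dr cosθ = |CA|² = 0.0343848 m²;  d cosθ + r = +0.0031388 m.
|ω_lever| = |0.0972·6.158·+0.0031388| / 0.0343848 = 0.054635 rad/s.

0.0546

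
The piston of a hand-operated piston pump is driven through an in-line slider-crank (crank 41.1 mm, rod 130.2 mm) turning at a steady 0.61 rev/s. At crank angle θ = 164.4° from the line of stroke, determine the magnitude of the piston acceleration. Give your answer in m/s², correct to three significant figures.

ω = 2π·0.61 = 3.833 rad/s
x(θ) = r cosθ + √(L² − r² sin²θ); with ω constant, a = ω²·d²x/dθ².
d²x/dθ² = −r cosθ − r²(cos2θ)/√u − r⁴ sin²2θ/(4u^{3/2}),  u = L² − r² sin²θ = 0.0168299 m².
Substituting r = 0.0411 m, L = 0.1302 m, θ = 164.4°: d²x/dθ² = +0.028361 m.
a = ω²·d²x/dθ² = (3.833)²·(+0.028361) = +0.41662 m/s²;  |a| = 0.41662 m/s².

0.417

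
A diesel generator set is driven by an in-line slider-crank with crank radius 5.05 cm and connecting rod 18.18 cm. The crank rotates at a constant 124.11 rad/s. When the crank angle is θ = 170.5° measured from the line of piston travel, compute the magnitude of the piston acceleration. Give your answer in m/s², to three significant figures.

ω = 124.1 rad/s
x(θ) = r cosθ + √(L² − r² sin²θ); with ω constant, a = ω²·d²x/dθ².
d²x/dθ² = −r cosθ − r²(cos2θ)/√u − r⁴ sin²2θ/(4u^{3/2}),  u = L² − r² sin²θ = 0.0329818 m².
Substituting r = 0.0505 m, L = 0.1818 m, θ = 170.5°: d²x/dθ² = +0.036501 m.
a = ω²·d²x/dθ² = (124.1)²·(+0.036501) = +562.24 m/s²;  |a| = 562.24 m/s².

562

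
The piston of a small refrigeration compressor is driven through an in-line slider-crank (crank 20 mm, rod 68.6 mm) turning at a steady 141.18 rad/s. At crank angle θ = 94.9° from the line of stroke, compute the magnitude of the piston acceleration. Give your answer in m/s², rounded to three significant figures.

ω = 141.2 rad/s
x(θ) = r cosθ + √(L² − r² sin²θ); with ω constant, a = ω²·d²x/dθ².
d²x/dθ² = −r cosθ − r²(cos2θ)/√u − r⁴ sin²2θ/(4u^{3/2}),  u = L² − r² sin²θ = 0.00430888 m².
Substituting r = 0.02 m, L = 0.0686 m, θ = 94.9°: d²x/dθ² = +0.007709 m.
a = ω²·d²x/dθ² = (141.2)²·(+0.007709) = +153.65 m/s²;  |a| = 153.65 m/s².

154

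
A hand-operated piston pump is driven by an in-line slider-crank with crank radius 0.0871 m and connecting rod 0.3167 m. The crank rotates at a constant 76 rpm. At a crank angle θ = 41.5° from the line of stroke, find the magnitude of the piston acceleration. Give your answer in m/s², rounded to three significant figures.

4.35

ω = 2π·76/60 = 7.959 rad/s
x(θ) = r cosθ + √(L² − r² sin²θ); with ω constant, a = ω²·d²x/dθ².
d²x/dθ² = −r cosθ − r²(cos2θ)/√u − r⁴ sin²2θ/(4u^{3/2}),  u = L² − r² sin²θ = 0.096968 m².
Substituting r = 0.0871 m, L = 0.3167 m, θ = 41.5°: d²x/dθ² = -0.068673 m.
a = ω²·d²x/dθ² = (7.959)²·(-0.068673) = -4.3498 m/s²;  |a| = 4.3498 m/s².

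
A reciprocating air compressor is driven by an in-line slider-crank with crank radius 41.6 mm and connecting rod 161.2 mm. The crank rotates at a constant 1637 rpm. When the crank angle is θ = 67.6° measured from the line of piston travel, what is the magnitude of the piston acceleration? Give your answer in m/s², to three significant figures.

238

ω = 2π·1637/60 = 171.4 rad/s
x(θ) = r cosθ + √(L² − r² sin²θ); with ω constant, a = ω²·d²x/dθ².
d²x/dθ² = −r cosθ − r²(cos2θ)/√u − r⁴ sin²2θ/(4u^{3/2}),  u = L² − r² sin²θ = 0.0245062 m².
Substituting r = 0.0416 m, L = 0.1612 m, θ = 67.6°: d²x/dθ² = -0.0081053 m.
a = ω²·d²x/dθ² = (171.4)²·(-0.0081053) = -238.19 m/s²;  |a| = 238.19 m/s².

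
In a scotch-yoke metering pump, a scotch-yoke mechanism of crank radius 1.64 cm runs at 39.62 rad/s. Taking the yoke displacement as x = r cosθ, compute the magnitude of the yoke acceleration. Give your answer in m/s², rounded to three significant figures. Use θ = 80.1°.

4.43

ω = 39.62 rad/s
x = r cosθ ⇒ ẍ = −rω² cosθ (ω constant).
|a| = rω²|cosθ| = 0.0164·(39.62)²·|cos 80.1°| = 4.4261 m/s².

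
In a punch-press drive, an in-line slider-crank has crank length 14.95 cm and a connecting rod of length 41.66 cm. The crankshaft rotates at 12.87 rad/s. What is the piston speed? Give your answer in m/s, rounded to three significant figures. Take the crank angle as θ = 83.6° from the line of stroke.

ω = 12.87 rad/s
For an in-line slider-crank, x = r cosθ + √(L² − r² sin²θ), so v = −rω sinθ·[1 + r cosθ/√(L² − r² sin²θ)].
With r = 0.1495 m, L = 0.4166 m, θ = 83.6°: √(L² − r² sin²θ) = 0.38921 m.
v = −0.1495·12.87·0.99377·[1 + 0.1495·0.11147/0.38921] = -1.9939 m/s.
|v| = 1.9939 m/s.

1.99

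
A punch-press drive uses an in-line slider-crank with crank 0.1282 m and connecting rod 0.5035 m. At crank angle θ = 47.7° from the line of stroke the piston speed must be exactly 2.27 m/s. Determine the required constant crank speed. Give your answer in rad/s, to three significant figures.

For an in-line slider-crank, |v_piston| = rω|sinθ|·[1 + r cosθ/√(L² − r² sin²θ)].
With r = 0.1282 m, L = 0.5035 m, θ = 47.7°: the bracketed kinematic factor |dx/dθ| = 0.11137 m.
ω = v/|dx/dθ| = 2.27/0.11137 = 20.383 rad/s.

20.4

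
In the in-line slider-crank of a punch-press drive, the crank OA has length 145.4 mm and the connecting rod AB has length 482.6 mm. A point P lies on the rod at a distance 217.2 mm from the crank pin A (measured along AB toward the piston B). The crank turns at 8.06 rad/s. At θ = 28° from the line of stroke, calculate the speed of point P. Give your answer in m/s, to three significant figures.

0.839

ω = 8.06 rad/s.  Crank-pin speed |V_A| = rω = 1.1719 m/s, perpendicular to OA.
Rod angle: sinφ = −(r/L) sinθ ⇒ φ = -8.131°; ω_rod = −rω cosθ/√(L²−r²sin²θ) = -2.1659 rad/s.
V_P = V_A + ω_rod × AP, with AP = 0.2172 m along the rod.
Components: V_Px = −rω sinθ − a·ω_rod·sinφ = -0.61672 m/s;  V_Py = rω cosθ + a·ω_rod·cosφ = +0.56905 m/s.
|V_P| = √(V_Px² + V_Py²) = 0.83914 m/s.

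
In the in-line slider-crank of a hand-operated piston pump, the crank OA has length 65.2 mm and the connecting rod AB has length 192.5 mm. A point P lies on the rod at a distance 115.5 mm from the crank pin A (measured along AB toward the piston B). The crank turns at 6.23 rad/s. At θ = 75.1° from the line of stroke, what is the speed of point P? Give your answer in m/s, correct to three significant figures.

0.416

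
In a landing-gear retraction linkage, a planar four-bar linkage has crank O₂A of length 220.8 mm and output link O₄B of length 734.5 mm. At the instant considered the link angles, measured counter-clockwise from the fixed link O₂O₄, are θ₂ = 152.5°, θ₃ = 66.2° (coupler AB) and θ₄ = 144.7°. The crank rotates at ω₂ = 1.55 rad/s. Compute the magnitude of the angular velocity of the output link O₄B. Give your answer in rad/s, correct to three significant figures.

0.475

ω₂ = 1.55 rad/s
Differentiating the loop-closure r₂e^{iθ₂}+r₃e^{iθ₃}=r₁+r₄e^{iθ₄} gives r₂ω₂e^{iθ₂}+r₃ω₃e^{iθ₃}=r₄ω₄e^{iθ₄}.
Eliminating the other unknown: ω₄ = r₂ω₂ sin(θ₂−θ₃) / [r₄ sin(θ₄−θ₃)].
Numerator sine = +0.99792; denominator sine = +0.97992.
Result = 0.2208·1.55·(+0.99792) / (0.7345·(+0.97992)) = +0.4745 rad/s; magnitude 0.4745 rad/s.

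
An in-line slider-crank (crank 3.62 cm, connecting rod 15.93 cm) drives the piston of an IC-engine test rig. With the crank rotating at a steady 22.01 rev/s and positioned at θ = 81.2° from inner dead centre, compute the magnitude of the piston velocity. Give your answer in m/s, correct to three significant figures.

ω = 2π·22 = 138.3 rad/s
For an in-line slider-crank, x = r cosθ + √(L² − r² sin²θ), so v = −rω sinθ·[1 + r cosθ/√(L² − r² sin²θ)].
With r = 0.0362 m, L = 0.1593 m, θ = 81.2°: √(L² − r² sin²θ) = 0.15523 m.
v = −0.0362·138.3·0.98823·[1 + 0.0362·0.15299/0.15523] = -5.1238 m/s.
|v| = 5.1238 m/s.

5.12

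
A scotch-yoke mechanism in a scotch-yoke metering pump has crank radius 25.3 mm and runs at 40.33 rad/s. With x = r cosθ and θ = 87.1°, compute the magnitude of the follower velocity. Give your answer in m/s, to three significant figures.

ω = 40.33 rad/s
x = r cosθ ⇒ ẋ = −rω sinθ.
|v| = rω|sinθ| = 0.0253·40.33·|sin 87.1°| = 1.019 m/s.

1.02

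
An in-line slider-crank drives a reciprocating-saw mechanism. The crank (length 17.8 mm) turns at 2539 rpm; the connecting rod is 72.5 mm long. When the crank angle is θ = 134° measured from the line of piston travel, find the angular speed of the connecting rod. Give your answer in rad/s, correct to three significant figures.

ω = 265.9 rad/s (converted from 2539 rpm).
The rod makes angle φ with the slider axis where L sinφ = r sinθ; differentiating, L cosφ·φ̇ = r ω cosθ.
L cosφ = √(L² − r² sin²θ) = 0.07136 m.
|ω_rod| = r ω |cosθ| / √(L² − r² sin²θ) = 0.0178·265.9·0.69466/0.07136 = 46.071 rad/s.

46.1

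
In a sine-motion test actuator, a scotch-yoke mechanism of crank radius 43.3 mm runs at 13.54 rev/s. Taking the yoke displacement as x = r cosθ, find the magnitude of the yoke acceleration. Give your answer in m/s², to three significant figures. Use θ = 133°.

ω = 85.07 rad/s (from 13.54 rev/s).
x = r cosθ ⇒ ẍ = −rω² cosθ (ω constant).
|a| = rω²|cosθ| = 0.0433·(85.07)²·|cos 133°| = 213.73 m/s².

214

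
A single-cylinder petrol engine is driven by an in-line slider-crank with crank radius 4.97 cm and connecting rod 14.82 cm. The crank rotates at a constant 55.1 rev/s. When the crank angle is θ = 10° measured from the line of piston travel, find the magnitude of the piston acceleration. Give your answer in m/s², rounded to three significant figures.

ω = 2π·55.1 = 346.2 rad/s
x(θ) = r cosθ + √(L² − r² sin²θ); with ω constant, a = ω²·d²x/dθ².
d²x/dθ² = −r cosθ − r²(cos2θ)/√u − r⁴ sin²2θ/(4u^{3/2}),  u = L² − r² sin²θ = 0.0218888 m².
Substituting r = 0.0497 m, L = 0.1482 m, θ = 10°: d²x/dθ² = -0.064689 m.
a = ω²·d²x/dθ² = (346.2)²·(-0.064689) = -7753.4 m/s²;  |a| = 7753.4 m/s².

7750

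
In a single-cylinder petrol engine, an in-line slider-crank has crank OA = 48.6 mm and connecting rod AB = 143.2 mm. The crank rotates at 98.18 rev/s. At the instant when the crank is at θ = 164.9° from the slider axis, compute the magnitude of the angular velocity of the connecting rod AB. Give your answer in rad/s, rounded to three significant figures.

203

ω = 616.9 rad/s (converted from 98.18 rev/s).
The rod makes angle φ with the slider axis where L sinφ = r sinθ; differentiating, L cosφ·φ̇ = r ω cosθ.
L cosφ = √(L² − r² sin²θ) = 0.14264 m.
|ω_rod| = r ω |cosθ| / √(L² − r² sin²θ) = 0.0486·616.9·0.96547/0.14264 = 202.93 rad/s.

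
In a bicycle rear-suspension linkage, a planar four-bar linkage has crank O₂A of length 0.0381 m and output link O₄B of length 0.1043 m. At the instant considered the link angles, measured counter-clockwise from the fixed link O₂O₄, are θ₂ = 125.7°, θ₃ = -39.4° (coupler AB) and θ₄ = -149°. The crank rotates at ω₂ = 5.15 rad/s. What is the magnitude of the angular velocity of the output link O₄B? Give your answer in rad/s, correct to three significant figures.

0.513

ω₂ = 5.15 rad/s
Differentiating the loop-closure r₂e^{iθ₂}+r₃e^{iθ₃}=r₁+r₄e^{iθ₄} gives r₂ω₂e^{iθ₂}+r₃ω₃e^{iθ₃}=r₄ω₄e^{iθ₄}.
Eliminating the other unknown: ω₄ = r₂ω₂ sin(θ₂−θ₃) / [r₄ sin(θ₄−θ₃)].
Numerator sine = +0.25713; denominator sine = -0.94206.
Result = 0.0381·5.15·(+0.25713) / (0.1043·(-0.94206)) = -0.51349 rad/s; magnitude 0.51349 rad/s.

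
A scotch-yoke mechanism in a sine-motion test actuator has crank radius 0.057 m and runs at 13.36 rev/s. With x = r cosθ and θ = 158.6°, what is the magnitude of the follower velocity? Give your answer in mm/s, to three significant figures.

1750

ω = 83.94 rad/s (from 13.36 rev/s).
x = r cosθ ⇒ ẋ = −rω sinθ.
|v| = rω|sinθ| = 0.057·83.94·|sin 158.6°| = 1.7459 m/s = 1745.9 mm/s.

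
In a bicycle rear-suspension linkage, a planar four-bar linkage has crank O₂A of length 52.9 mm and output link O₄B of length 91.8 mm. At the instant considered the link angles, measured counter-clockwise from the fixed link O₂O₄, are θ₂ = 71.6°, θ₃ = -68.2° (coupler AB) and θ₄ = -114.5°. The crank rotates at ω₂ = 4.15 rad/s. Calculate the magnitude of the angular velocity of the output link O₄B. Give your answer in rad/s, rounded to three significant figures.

ω₂ = 4.15 rad/s
Differentiating the loop-closure r₂e^{iθ₂}+r₃e^{iθ₃}=r₁+r₄e^{iθ₄} gives r₂ω₂e^{iθ₂}+r₃ω₃e^{iθ₃}=r₄ω₄e^{iθ₄}.
Eliminating the other unknown: ω₄ = r₂ω₂ sin(θ₂−θ₃) / [r₄ sin(θ₄−θ₃)].
Numerator sine = +0.64546; denominator sine = -0.72297.
Result = 0.0529·4.15·(+0.64546) / (0.0918·(-0.72297)) = -2.1351 rad/s; magnitude 2.1351 rad/s.

2.14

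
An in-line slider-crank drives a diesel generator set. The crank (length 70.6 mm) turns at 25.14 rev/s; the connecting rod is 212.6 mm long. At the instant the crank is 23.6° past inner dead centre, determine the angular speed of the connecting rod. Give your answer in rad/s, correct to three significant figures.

48.5

ω = 158 rad/s (converted from 25.14 rev/s).
The rod makes angle φ with the slider axis where L sinφ = r sinθ; differentiating, L cosφ·φ̇ = r ω cosθ.
L cosφ = √(L² − r² sin²θ) = 0.21071 m.
|ω_rod| = r ω |cosθ| / √(L² − r² sin²θ) = 0.0706·158·0.91636/0.21071 = 48.498 rad/s.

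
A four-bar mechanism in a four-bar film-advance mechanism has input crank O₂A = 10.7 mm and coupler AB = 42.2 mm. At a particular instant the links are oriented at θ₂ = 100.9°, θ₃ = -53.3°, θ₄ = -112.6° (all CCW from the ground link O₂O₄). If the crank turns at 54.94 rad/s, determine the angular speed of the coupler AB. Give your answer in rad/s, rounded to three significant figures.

ω₂ = 54.94 rad/s
Differentiating the loop-closure r₂e^{iθ₂}+r₃e^{iθ₃}=r₁+r₄e^{iθ₄} gives r₂ω₂e^{iθ₂}+r₃ω₃e^{iθ₃}=r₄ω₄e^{iθ₄}.
Eliminating the other unknown: ω₃ = r₂ω₂ sin(θ₄−θ₂) / [r₃ sin(θ₃−θ₄)].
Numerator sine = +0.55194; denominator sine = +0.85985.
Result = 0.0107·54.94·(+0.55194) / (0.0422·(+0.85985)) = +8.9418 rad/s; magnitude 8.9418 rad/s.

8.94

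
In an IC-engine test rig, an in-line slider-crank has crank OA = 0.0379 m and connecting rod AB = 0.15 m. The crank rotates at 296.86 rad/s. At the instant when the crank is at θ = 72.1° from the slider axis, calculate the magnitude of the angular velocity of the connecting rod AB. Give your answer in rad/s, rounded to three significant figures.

ω = 296.9 rad/s
The rod makes angle φ with the slider axis where L sinφ = r sinθ; differentiating, L cosφ·φ̇ = r ω cosθ.
L cosφ = √(L² − r² sin²θ) = 0.1456 m.
|ω_rod| = r ω |cosθ| / √(L² − r² sin²θ) = 0.0379·296.9·0.30736/0.1456 = 23.751 rad/s.

23.8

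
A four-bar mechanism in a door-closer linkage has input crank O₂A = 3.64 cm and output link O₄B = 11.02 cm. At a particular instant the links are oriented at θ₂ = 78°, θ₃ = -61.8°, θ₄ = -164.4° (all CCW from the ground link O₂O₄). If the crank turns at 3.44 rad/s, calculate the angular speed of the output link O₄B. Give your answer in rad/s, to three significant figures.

ω₂ = 3.44 rad/s
Differentiating the loop-closure r₂e^{iθ₂}+r₃e^{iθ₃}=r₁+r₄e^{iθ₄} gives r₂ω₂e^{iθ₂}+r₃ω₃e^{iθ₃}=r₄ω₄e^{iθ₄}.
Eliminating the other unknown: ω₄ = r₂ω₂ sin(θ₂−θ₃) / [r₄ sin(θ₄−θ₃)].
Numerator sine = +0.64546; denominator sine = -0.97592.
Result = 0.0364·3.44·(+0.64546) / (0.1102·(-0.97592)) = -0.75151 rad/s; magnitude 0.75151 rad/s.

0.752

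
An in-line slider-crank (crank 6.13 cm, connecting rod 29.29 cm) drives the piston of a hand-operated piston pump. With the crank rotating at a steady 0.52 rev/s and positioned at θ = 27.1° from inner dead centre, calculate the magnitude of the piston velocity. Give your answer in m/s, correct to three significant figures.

ω = 2π·0.52 = 3.267 rad/s
For an in-line slider-crank, x = r cosθ + √(L² − r² sin²θ), so v = −rω sinθ·[1 + r cosθ/√(L² − r² sin²θ)].
With r = 0.0613 m, L = 0.2929 m, θ = 27.1°: √(L² − r² sin²θ) = 0.29157 m.
v = −0.0613·3.267·0.45554·[1 + 0.0613·0.89021/0.29157] = -0.10831 m/s.
|v| = 0.10831 m/s.

0.108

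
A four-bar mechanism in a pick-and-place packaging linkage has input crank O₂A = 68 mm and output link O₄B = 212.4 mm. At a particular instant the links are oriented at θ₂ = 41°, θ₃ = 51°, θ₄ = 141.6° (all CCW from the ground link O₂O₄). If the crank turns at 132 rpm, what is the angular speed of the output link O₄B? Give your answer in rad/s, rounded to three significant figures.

0.769

ω₂ = 13.82 rad/s (from 132 rpm).
Differentiating the loop-closure r₂e^{iθ₂}+r₃e^{iθ₃}=r₁+r₄e^{iθ₄} gives r₂ω₂e^{iθ₂}+r₃ω₃e^{iθ₃}=r₄ω₄e^{iθ₄}.
Eliminating the other unknown: ω₄ = r₂ω₂ sin(θ₂−θ₃) / [r₄ sin(θ₄−θ₃)].
Numerator sine = -0.17365; denominator sine = +0.99995.
Result = 0.068·13.82·(-0.17365) / (0.2124·(+0.99995)) = -0.76851 rad/s; magnitude 0.76851 rad/s.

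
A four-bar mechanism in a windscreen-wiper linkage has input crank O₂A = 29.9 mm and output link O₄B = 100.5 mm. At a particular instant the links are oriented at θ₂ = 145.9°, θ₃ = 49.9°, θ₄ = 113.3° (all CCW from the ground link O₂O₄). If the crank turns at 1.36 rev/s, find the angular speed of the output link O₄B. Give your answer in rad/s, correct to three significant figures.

2.83

ω₂ = 8.545 rad/s (from 1.36 rev/s).
Differentiating the loop-closure r₂e^{iθ₂}+r₃e^{iθ₃}=r₁+r₄e^{iθ₄} gives r₂ω₂e^{iθ₂}+r₃ω₃e^{iθ₃}=r₄ω₄e^{iθ₄}.
Eliminating the other unknown: ω₄ = r₂ω₂ sin(θ₂−θ₃) / [r₄ sin(θ₄−θ₃)].
Numerator sine = +0.99452; denominator sine = +0.89415.
Result = 0.0299·8.545·(+0.99452) / (0.1005·(+0.89415)) = +2.8277 rad/s; magnitude 2.8277 rad/s.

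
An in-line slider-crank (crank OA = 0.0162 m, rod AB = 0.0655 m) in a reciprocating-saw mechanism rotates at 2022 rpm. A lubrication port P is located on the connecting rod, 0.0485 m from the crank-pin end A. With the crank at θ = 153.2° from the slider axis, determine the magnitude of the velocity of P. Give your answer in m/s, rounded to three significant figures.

1.52

ω = 211.7 rad/s.  Crank-pin speed |V_A| = rω = 3.4302 m/s, perpendicular to OA.
Rod angle: sinφ = −(r/L) sinθ ⇒ φ = -6.403°; ω_rod = −rω cosθ/√(L²−r²sin²θ) = +47.038 rad/s.
V_P = V_A + ω_rod × AP, with AP = 0.0485 m along the rod.
Components: V_Px = −rω sinθ − a·ω_rod·sinφ = -1.2922 m/s;  V_Py = rω cosθ + a·ω_rod·cosφ = -0.79466 m/s.
|V_P| = √(V_Px² + V_Py²) = 1.517 m/s.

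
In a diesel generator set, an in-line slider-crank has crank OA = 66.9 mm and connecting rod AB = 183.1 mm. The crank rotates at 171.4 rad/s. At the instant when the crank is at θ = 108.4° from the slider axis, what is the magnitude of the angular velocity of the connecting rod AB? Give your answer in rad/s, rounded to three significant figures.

ω = 171.4 rad/s
The rod makes angle φ with the slider axis where L sinφ = r sinθ; differentiating, L cosφ·φ̇ = r ω cosθ.
L cosφ = √(L² − r² sin²θ) = 0.17174 m.
|ω_rod| = r ω |cosθ| / √(L² − r² sin²θ) = 0.0669·171.4·0.31565/0.17174 = 21.075 rad/s.

21.1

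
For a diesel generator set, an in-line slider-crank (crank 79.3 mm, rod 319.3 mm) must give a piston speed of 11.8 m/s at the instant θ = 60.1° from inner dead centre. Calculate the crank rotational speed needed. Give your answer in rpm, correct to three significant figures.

1450

For an in-line slider-crank, |v_piston| = rω|sinθ|·[1 + r cosθ/√(L² − r² sin²θ)].
With r = 0.0793 m, L = 0.3193 m, θ = 60.1°: the bracketed kinematic factor |dx/dθ| = 0.07746 m.
ω = v/|dx/dθ| = 11.8/0.07746 = 152.34 rad/s.
N = 60ω/(2π) = 1454.7 rpm.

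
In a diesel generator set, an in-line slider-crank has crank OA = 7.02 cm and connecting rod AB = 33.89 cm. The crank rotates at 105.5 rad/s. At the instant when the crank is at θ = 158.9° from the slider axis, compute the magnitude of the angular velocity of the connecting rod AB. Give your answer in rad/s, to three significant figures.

20.4

ω = 105.5 rad/s
The rod makes angle φ with the slider axis where L sinφ = r sinθ; differentiating, L cosφ·φ̇ = r ω cosθ.
L cosφ = √(L² − r² sin²θ) = 0.33796 m.
|ω_rod| = r ω |cosθ| / √(L² − r² sin²θ) = 0.0702·105.5·0.93295/0.33796 = 20.445 rad/s.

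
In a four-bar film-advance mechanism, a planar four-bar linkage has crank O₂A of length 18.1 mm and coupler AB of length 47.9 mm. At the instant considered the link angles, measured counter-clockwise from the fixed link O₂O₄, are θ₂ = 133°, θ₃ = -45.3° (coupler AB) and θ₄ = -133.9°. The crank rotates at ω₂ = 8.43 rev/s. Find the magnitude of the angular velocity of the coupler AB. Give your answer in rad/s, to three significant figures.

ω₂ = 52.97 rad/s (from 8.43 rev/s).
Differentiating the loop-closure r₂e^{iθ₂}+r₃e^{iθ₃}=r₁+r₄e^{iθ₄} gives r₂ω₂e^{iθ₂}+r₃ω₃e^{iθ₃}=r₄ω₄e^{iθ₄}.
Eliminating the other unknown: ω₃ = r₂ω₂ sin(θ₄−θ₂) / [r₃ sin(θ₃−θ₄)].
Numerator sine = +0.99854; denominator sine = +0.99970.
Result = 0.0181·52.97·(+0.99854) / (0.0479·(+0.99970)) = +19.991 rad/s; magnitude 19.991 rad/s.

20.0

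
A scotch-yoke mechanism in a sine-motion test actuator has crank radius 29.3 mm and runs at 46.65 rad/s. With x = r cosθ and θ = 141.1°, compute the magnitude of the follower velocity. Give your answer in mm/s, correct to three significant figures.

858

ω = 46.65 rad/s
x = r cosθ ⇒ ẋ = −rω sinθ.
|v| = rω|sinθ| = 0.0293·46.65·|sin 141.1°| = 0.85833 m/s = 858.33 mm/s.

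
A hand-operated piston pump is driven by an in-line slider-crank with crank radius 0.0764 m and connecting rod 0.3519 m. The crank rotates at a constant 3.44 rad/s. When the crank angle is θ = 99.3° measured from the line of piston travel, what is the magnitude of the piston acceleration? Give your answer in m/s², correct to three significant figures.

ω = 3.44 rad/s
x(θ) = r cosθ + √(L² − r² sin²θ); with ω constant, a = ω²·d²x/dθ².
d²x/dθ² = −r cosθ − r²(cos2θ)/√u − r⁴ sin²2θ/(4u^{3/2}),  u = L² − r² sin²θ = 0.118149 m².
Substituting r = 0.0764 m, L = 0.3519 m, θ = 99.3°: d²x/dθ² = +0.02842 m.
a = ω²·d²x/dθ² = (3.44)²·(+0.02842) = +0.33631 m/s²;  |a| = 0.33631 m/s².

0.336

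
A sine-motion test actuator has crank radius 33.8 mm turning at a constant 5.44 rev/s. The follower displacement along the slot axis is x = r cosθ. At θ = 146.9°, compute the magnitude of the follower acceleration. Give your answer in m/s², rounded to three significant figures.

33.1

ω = 34.18 rad/s (from 5.44 rev/s).
x = r cosθ ⇒ ẍ = −rω² cosθ (ω constant).
|a| = rω²|cosθ| = 0.0338·(34.18)²·|cos 146.9°| = 33.081 m/s².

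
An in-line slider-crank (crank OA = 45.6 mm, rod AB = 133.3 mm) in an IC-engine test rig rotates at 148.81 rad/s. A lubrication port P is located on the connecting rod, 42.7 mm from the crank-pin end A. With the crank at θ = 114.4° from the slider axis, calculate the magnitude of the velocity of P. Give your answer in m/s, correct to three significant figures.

6.19

ω = 148.8 rad/s.  Crank-pin speed |V_A| = rω = 6.7857 m/s, perpendicular to OA.
Rod angle: sinφ = −(r/L) sinθ ⇒ φ = -18.152°; ω_rod = −rω cosθ/√(L²−r²sin²θ) = +22.131 rad/s.
V_P = V_A + ω_rod × AP, with AP = 0.0427 m along the rod.
Components: V_Px = −rω sinθ − a·ω_rod·sinφ = -5.8853 m/s;  V_Py = rω cosθ + a·ω_rod·cosφ = -1.9053 m/s.
|V_P| = √(V_Px² + V_Py²) = 6.186 m/s.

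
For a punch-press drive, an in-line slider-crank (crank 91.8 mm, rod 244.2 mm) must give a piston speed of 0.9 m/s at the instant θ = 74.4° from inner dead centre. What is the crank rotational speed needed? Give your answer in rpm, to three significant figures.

For an in-line slider-crank, |v_piston| = rω|sinθ|·[1 + r cosθ/√(L² − r² sin²θ)].
With r = 0.0918 m, L = 0.2442 m, θ = 74.4°: the bracketed kinematic factor |dx/dθ| = 0.098007 m.
ω = v/|dx/dθ| = 0.9/0.098007 = 9.183 rad/s.
N = 60ω/(2π) = 87.691 rpm.

87.7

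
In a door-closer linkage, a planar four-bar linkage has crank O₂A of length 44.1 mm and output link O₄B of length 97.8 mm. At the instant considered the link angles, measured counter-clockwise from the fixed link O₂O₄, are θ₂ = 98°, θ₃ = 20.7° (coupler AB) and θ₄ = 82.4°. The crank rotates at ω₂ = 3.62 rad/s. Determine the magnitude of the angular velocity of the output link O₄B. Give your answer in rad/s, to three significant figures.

1.81

ω₂ = 3.62 rad/s
Differentiating the loop-closure r₂e^{iθ₂}+r₃e^{iθ₃}=r₁+r₄e^{iθ₄} gives r₂ω₂e^{iθ₂}+r₃ω₃e^{iθ₃}=r₄ω₄e^{iθ₄}.
Eliminating the other unknown: ω₄ = r₂ω₂ sin(θ₂−θ₃) / [r₄ sin(θ₄−θ₃)].
Numerator sine = +0.97553; denominator sine = +0.88048.
Result = 0.0441·3.62·(+0.97553) / (0.0978·(+0.88048)) = +1.8086 rad/s; magnitude 1.8086 rad/s.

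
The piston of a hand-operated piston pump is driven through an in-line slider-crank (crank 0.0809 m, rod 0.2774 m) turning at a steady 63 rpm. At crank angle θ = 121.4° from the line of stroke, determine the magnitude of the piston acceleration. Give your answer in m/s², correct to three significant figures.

2.30

ω = 2π·63/60 = 6.597 rad/s
x(θ) = r cosθ + √(L² − r² sin²θ); with ω constant, a = ω²·d²x/dθ².
d²x/dθ² = −r cosθ − r²(cos2θ)/√u − r⁴ sin²2θ/(4u^{3/2}),  u = L² − r² sin²θ = 0.0721825 m².
Substituting r = 0.0809 m, L = 0.2774 m, θ = 121.4°: d²x/dθ² = +0.052848 m.
a = ω²·d²x/dθ² = (6.597)²·(+0.052848) = +2.3002 m/s²;  |a| = 2.3002 m/s².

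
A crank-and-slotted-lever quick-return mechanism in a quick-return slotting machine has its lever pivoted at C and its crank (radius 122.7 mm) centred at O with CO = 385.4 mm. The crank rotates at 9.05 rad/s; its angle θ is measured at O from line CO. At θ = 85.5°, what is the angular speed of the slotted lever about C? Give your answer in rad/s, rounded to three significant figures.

ω = 9.05 rad/s
Crank pin A relative to C: A = (d + r cosθ, r sinθ); lever angle φ = atan2(r sinθ, d + r cosθ).
Differentiating tanφ: φ̇ = rω(d cosθ + r)/(d² + r² + 2dr cosθ).
d² + r² + 2dr cosθ = |CA|² = 0.171009 m²;  d cosθ + r = +0.15294 m.
|ω_lever| = |0.1227·9.05·+0.15294| / 0.171009 = 0.99309 rad/s.

0.993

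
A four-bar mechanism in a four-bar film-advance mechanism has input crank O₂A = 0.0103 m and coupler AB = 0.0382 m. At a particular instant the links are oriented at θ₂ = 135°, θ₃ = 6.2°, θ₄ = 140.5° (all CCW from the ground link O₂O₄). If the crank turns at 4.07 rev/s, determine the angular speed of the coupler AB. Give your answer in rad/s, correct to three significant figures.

0.923

ω₂ = 25.57 rad/s (from 4.07 rev/s).
Differentiating the loop-closure r₂e^{iθ₂}+r₃e^{iθ₃}=r₁+r₄e^{iθ₄} gives r₂ω₂e^{iθ₂}+r₃ω₃e^{iθ₃}=r₄ω₄e^{iθ₄}.
Eliminating the other unknown: ω₃ = r₂ω₂ sin(θ₄−θ₂) / [r₃ sin(θ₃−θ₄)].
Numerator sine = +0.09585; denominator sine = -0.71569.
Result = 0.0103·25.57·(+0.09585) / (0.0382·(-0.71569)) = -0.92341 rad/s; magnitude 0.92341 rad/s.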